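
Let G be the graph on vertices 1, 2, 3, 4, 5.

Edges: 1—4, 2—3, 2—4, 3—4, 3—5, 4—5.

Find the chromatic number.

3

2, 3, 4 are mutually adjacent, so at least 3 colors are needed.
3 colors suffice: color red → {4}; color blue → {1, 3}; color green → {2, 5}. Each edge has distinct colors on its endpoints.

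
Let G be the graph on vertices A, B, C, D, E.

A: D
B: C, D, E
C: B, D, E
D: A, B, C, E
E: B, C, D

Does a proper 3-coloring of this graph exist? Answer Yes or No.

No

B, C, D, E are mutually adjacent (a clique of size 4), so at least 4 colors are needed.
So 3 colors are not enough.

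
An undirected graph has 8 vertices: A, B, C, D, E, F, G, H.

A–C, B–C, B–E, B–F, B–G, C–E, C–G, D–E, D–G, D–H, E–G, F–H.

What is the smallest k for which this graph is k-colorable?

B, C, E, G are mutually adjacent (a clique of size 4), so at least 4 colors are needed.
One proper 4-coloring: A=red, B=red, C=blue, D=red, E=yellow, F=blue, G=green, H=green. Each edge has distinct colors on its endpoints.

4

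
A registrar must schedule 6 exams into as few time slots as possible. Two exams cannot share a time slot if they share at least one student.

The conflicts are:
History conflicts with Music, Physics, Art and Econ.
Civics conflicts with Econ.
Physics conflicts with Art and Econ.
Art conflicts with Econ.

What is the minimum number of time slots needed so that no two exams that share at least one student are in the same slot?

History, Physics, Art, Econ are mutually in conflict, so at least 4 time slots are needed.
Using 4 time slots: History=2, Civics=2, Music=1, Physics=3, Art=4, Econ=1. Each listed conflict is separated.

4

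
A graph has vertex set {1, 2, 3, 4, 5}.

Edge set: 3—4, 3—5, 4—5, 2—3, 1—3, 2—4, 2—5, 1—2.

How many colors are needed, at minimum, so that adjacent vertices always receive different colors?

4

2, 3, 4, 5 are mutually adjacent (a clique of size 4), so at least 4 colors are needed.
A valid assignment using 4 colors: 1=green, 2=red, 3=blue, 4=yellow, 5=green. Every edge joins two different colors.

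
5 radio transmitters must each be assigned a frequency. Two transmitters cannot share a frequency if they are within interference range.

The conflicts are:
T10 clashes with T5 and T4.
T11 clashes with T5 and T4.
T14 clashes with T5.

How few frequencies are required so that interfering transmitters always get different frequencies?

T10 and T4 conflict, so at least 2 frequencies are needed.
2 frequencies suffice: frequency 1 → {T5, T4}; frequency 2 → {T10, T11, T14}. Every pair that conflicts lands in different frequencies.

2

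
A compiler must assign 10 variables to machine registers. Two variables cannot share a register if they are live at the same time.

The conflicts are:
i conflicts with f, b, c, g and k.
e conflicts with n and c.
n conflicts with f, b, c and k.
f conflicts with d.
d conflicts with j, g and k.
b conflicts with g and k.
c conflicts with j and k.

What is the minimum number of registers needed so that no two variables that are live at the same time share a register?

3

i, b, g pairwise conflict, so at least 3 registers are needed.
3 registers suffice: register 1 → {i, n, d}; register 2 → {e, f, j, g, k}; register 3 → {b, c}. Every pair that conflicts lands in different registers.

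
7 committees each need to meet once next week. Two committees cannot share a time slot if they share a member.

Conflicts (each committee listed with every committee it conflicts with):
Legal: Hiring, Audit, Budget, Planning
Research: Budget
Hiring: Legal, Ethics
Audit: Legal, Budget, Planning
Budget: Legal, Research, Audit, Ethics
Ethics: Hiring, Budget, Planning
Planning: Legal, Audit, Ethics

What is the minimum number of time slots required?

Legal, Audit, Budget all conflict with each other, so at least 3 time slots are needed.
3 time slots suffice: time slot 1 → {Legal, Research, Ethics}; time slot 2 → {Hiring, Budget, Planning}; time slot 3 → {Audit}. No two conflicting committees share a time slot.

3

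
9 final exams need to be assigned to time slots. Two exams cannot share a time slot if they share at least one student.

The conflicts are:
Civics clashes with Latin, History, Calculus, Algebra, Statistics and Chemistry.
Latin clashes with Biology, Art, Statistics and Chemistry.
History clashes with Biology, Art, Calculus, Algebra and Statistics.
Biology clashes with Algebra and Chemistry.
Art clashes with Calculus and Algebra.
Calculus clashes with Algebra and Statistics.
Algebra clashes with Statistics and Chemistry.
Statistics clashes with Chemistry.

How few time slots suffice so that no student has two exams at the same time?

5

Civics, History, Calculus, Algebra, Statistics are mutually in conflict, so at least 5 time slots are needed.
A valid assignment using 5 time slots: Civics=4, Latin=1, History=2, Biology=3, Art=3, Calculus=5, Algebra=1, Statistics=3, Chemistry=2. Every pair that conflicts lands in different time slots.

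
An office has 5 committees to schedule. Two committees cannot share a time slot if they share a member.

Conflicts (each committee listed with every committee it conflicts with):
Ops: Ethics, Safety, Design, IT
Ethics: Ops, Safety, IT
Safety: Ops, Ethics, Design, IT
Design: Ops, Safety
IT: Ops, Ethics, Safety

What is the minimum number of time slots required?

4

Ops, Ethics, Safety, IT are mutually in conflict, so at least 4 time slots are needed.
4 time slots suffice: time slot 1 → {Safety}; time slot 2 → {Ops}; time slot 3 → {Ethics, Design}; time slot 4 → {IT}. No two conflicting committees share a time slot.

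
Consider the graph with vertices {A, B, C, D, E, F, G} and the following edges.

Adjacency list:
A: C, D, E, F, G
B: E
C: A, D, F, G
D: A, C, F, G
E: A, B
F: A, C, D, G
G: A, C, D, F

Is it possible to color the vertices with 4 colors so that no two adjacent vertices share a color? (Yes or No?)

A, C, D, F, G are mutually adjacent (a clique of size 5), so at least 5 colors are needed.
So 4 colors are not enough.

No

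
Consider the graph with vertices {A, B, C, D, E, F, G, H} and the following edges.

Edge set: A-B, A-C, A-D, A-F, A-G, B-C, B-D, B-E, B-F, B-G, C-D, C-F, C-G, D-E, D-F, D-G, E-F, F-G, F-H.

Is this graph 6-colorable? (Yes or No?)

Yes

The chromatic number is 6. A, B, C, D, F, G are mutually adjacent (a clique of size 6), so at least 6 colors are needed.
6 colors suffice: color 1 → {F}; color 2 → {D, H}; color 3 → {B}; color 4 → {E, G}; color 5 → {C}; color 6 → {A}.
That is already a proper 6-coloring.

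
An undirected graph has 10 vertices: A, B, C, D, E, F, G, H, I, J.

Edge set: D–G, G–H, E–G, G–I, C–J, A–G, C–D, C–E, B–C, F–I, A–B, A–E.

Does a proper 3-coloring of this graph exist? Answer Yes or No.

The chromatic number is 3. A, E, G form a triangle, so at least 3 colors are needed.
3 colors suffice: color 1 → {C, F, G}; color 2 → {B, D, E, H, I, J}; color 3 → {A}.
That is already a proper 3-coloring.

Yes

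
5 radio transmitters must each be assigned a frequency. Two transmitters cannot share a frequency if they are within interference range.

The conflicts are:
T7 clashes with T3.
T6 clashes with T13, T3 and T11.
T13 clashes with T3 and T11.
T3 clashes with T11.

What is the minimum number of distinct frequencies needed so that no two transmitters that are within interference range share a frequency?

4

T6, T13, T3, T11 pairwise conflict, so at least 4 frequencies are needed.
4 frequencies suffice: frequency 1 → {T3}; frequency 2 → {T7, T6}; frequency 3 → {T11}; frequency 4 → {T13}. Each listed conflict is separated.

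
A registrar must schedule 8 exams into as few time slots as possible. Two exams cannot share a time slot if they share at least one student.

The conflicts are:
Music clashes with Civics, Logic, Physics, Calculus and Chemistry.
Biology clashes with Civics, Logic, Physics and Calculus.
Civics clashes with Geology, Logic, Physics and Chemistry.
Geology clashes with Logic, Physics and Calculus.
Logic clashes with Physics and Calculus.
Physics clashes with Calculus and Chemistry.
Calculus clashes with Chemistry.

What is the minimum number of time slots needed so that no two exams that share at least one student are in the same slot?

Music, Civics, Logic, Physics all conflict with each other, so at least 4 time slots are needed.
4 time slots suffice: time slot 1 → {Physics}; time slot 2 → {Logic, Chemistry}; time slot 3 → {Civics, Calculus}; time slot 4 → {Music, Biology, Geology}. No two conflicting exams share a time slot.

4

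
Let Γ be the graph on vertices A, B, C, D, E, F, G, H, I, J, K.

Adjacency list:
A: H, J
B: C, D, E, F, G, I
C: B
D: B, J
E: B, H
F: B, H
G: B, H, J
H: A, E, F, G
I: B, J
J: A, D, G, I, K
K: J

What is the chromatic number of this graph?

2

B and I are adjacent, so at least 2 colors are needed.
One proper 2-coloring: A=2, B=1, C=2, D=2, E=2, F=2, G=2, H=1, I=2, J=1, K=2. No two adjacent vertices share a color.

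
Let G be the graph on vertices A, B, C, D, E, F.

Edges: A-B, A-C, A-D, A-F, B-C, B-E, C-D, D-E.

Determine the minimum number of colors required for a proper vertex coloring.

A, B, C form a triangle, so at least 3 colors are needed.
3 colors suffice: color red → {A, E}; color blue → {B, D, F}; color green → {C}. Each edge has distinct colors on its endpoints.

3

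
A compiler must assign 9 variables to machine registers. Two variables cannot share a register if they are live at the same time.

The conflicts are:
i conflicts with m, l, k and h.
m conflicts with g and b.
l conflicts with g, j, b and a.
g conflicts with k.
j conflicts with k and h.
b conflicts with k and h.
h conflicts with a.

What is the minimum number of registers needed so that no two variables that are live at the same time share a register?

2

l and j conflict, so at least 2 registers are needed.
A valid assignment using 2 registers: i=2, m=1, l=1, g=2, j=2, b=2, k=1, h=1, a=2. No two conflicting variables share a register.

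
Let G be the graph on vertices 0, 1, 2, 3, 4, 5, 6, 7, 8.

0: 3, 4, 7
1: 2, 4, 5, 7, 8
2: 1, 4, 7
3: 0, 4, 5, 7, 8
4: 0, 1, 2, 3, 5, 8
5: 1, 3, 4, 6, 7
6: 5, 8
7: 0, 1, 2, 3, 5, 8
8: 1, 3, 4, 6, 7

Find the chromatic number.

3

3, 4, 8 form a triangle, so at least 3 colors are needed.
One proper 3-coloring: 0=b, 1=c, 2=b, 3=c, 4=a, 5=b, 6=a, 7=a, 8=b. No two adjacent vertices share a color.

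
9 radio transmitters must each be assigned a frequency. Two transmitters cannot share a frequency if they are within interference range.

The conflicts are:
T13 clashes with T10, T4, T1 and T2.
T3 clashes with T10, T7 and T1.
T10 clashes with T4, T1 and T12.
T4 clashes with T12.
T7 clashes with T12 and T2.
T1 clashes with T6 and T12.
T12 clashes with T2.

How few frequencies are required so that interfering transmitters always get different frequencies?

T10, T4, T12 pairwise conflict, so at least 3 frequencies are needed.
3 frequencies suffice: frequency 1 → {T13, T3, T6, T12}; frequency 2 → {T4, T1, T2}; frequency 3 → {T10, T7}. Each listed conflict is separated.

3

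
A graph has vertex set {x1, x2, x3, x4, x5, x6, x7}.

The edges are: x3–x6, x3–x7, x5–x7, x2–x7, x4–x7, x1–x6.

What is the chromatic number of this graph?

x3 and x7 are adjacent, so at least 2 colors are needed.
2 colors suffice: x1=2, x2=2, x3=2, x4=2, x5=2, x6=1, x7=1. No two adjacent vertices share a color.

2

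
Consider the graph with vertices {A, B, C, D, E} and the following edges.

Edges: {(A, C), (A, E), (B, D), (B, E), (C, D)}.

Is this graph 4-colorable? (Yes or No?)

The chromatic number is 3. The cycle A-E-B-D-C-A has odd length 5, so it cannot be 2-colored; at least 3 colors are needed.
A valid assignment using 3 colors: A=1, B=1, C=3, D=2, E=2.
Since 4 ≥ 3, a proper 4-coloring certainly exists.

Yes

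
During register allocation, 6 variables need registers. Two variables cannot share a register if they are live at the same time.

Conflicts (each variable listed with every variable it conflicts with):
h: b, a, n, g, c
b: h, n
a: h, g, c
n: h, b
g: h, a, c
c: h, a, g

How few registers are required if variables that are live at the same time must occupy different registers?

4

h, a, g, c are mutually in conflict, so at least 4 registers are needed.
4 registers suffice: h=1, b=2, a=2, n=3, g=3, c=4. Every pair that conflicts lands in different registers.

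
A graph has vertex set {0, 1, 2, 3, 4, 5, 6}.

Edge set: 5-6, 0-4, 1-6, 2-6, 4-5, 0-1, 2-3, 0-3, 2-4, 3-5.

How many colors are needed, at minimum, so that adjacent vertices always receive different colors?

3

The cycle 0-4-2-6-1-0 has odd length 5, so it cannot be 2-colored; at least 3 colors are needed.
3 colors suffice: color red → {0, 2, 5}; color blue → {3, 4, 6}; color green → {1}. Each edge has distinct colors on its endpoints.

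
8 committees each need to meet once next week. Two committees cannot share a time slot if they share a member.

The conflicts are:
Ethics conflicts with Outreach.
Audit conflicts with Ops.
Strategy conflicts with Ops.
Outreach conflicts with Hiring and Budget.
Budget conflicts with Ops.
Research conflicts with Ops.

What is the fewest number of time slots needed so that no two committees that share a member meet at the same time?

2

Budget and Ops conflict, so at least 2 time slots are needed.
2 time slots suffice: Ethics=2, Audit=2, Strategy=2, Outreach=1, Hiring=2, Budget=2, Research=2, Ops=1. Each listed conflict is separated.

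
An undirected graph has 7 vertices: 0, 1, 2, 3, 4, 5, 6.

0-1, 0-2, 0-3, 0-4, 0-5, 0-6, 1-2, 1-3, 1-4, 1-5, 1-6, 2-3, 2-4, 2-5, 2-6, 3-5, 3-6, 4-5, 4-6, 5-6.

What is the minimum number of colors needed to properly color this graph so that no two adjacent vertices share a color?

6

0, 1, 2, 4, 5, 6 are pairwise adjacent (a clique of size 6), so at least 6 colors are needed.
One proper 6-coloring: 0=blue, 1=red, 2=purple, 3=orange, 4=orange, 5=yellow, 6=green. Each edge has distinct colors on its endpoints.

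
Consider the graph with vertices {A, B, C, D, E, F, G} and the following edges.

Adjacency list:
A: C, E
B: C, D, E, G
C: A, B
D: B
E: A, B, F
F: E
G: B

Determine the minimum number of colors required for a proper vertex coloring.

2

B and D are adjacent, so at least 2 colors are needed.
2 colors suffice: color red → {A, B, F}; color blue → {C, D, E, G}. Each edge has distinct colors on its endpoints.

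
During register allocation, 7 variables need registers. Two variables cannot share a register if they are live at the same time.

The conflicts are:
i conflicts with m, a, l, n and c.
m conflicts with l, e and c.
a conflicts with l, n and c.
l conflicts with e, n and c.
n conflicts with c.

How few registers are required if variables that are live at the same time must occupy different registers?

5

i, a, l, n, c pairwise conflict, so at least 5 registers are needed.
5 registers suffice: i=3, m=4, a=5, l=1, e=2, n=4, c=2. Each listed conflict is separated.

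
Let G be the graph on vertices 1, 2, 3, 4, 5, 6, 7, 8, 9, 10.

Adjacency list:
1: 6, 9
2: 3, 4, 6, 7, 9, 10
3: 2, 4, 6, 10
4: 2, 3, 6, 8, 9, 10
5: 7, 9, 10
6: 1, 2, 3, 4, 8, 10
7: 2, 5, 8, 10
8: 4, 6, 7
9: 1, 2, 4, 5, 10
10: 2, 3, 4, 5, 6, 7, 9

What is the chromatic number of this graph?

2, 3, 4, 6, 10 are mutually adjacent (a clique of size 5), so at least 5 colors are needed.
5 colors suffice: color red → {1, 8, 10}; color blue → {2, 5}; color green → {4, 7}; color yellow → {6, 9}; color purple → {3}. Every edge joins two different colors.

5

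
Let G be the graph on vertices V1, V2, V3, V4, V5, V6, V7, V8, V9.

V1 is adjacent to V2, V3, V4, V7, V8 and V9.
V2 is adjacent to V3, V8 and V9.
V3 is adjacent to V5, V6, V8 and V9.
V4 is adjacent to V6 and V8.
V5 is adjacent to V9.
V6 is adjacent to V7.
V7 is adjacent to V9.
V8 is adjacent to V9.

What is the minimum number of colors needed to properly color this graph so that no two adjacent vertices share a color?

V1, V2, V3, V8, V9 are mutually adjacent (a clique of size 5), so at least 5 colors are needed.
A valid assignment using 5 colors: V1=3, V2=5, V3=2, V4=1, V5=3, V6=3, V7=2, V8=4, V9=1. Every edge joins two different colors.

5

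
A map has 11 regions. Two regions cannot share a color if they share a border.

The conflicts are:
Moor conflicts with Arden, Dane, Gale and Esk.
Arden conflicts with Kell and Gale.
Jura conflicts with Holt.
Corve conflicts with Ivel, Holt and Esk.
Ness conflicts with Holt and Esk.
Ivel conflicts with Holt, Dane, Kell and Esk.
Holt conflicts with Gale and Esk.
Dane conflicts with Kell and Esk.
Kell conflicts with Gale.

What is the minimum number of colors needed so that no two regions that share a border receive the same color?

Corve, Ivel, Holt, Esk are mutually in conflict, so at least 4 colors are needed.
One proper 4-coloring: Moor=1, Arden=3, Jura=2, Corve=4, Ness=3, Ivel=3, Holt=1, Dane=4, Kell=1, Gale=2, Esk=2. Each listed conflict is separated.

4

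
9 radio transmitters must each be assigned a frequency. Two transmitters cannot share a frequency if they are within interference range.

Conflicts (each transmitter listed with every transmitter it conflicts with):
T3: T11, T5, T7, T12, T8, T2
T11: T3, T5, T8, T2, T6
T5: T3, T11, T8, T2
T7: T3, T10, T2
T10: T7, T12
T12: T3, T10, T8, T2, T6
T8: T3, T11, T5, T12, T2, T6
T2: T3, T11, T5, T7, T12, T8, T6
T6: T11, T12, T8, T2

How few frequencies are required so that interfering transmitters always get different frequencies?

5

T3, T11, T5, T8, T2 pairwise conflict, so at least 5 frequencies are needed.
Using 5 frequencies: T3=2, T11=4, T5=5, T7=3, T10=1, T12=4, T8=3, T2=1, T6=2. Each listed conflict is separated.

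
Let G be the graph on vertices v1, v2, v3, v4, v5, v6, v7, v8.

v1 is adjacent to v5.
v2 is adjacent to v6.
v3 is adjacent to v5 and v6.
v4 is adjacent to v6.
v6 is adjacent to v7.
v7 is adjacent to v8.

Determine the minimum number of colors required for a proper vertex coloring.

v3 and v5 are adjacent, so at least 2 colors are needed.
A valid assignment using 2 colors: v1=2, v2=2, v3=2, v4=2, v5=1, v6=1, v7=2, v8=1. No two adjacent vertices share a color.

2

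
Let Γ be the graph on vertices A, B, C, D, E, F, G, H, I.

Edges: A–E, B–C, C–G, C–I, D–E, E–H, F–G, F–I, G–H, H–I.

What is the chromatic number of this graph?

2

E and H are adjacent, so at least 2 colors are needed.
A valid assignment using 2 colors: A=2, B=1, C=2, D=2, E=1, F=2, G=1, H=2, I=1. No two adjacent vertices share a color.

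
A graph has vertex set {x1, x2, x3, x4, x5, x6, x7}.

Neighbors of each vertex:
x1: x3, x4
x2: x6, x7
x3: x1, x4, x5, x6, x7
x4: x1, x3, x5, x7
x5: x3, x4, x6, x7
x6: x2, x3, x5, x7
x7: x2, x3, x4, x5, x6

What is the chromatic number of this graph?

4

x3, x5, x6, x7 are mutually adjacent (a clique of size 4), so at least 4 colors are needed.
4 colors suffice: color 1 → {x1, x7}; color 2 → {x2, x3}; color 3 → {x4, x6}; color 4 → {x5}. Every edge joins two different colors.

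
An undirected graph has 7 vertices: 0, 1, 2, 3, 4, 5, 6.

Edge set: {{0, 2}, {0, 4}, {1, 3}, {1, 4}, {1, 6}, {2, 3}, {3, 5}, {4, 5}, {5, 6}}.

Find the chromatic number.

3

The cycle 2-0-4-1-3-2 has odd length 5, so it cannot be 2-colored; at least 3 colors are needed.
3 colors suffice: color a → {3, 4, 6}; color b → {0, 1, 5}; color c → {2}. Each edge has distinct colors on its endpoints.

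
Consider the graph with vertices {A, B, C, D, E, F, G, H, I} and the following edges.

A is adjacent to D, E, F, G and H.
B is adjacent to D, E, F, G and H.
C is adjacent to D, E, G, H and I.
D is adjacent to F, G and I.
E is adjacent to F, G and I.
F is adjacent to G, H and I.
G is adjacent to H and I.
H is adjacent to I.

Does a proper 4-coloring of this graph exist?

Yes

The chromatic number is 4. A, F, G, H are mutually adjacent (a clique of size 4), so at least 4 colors are needed.
A valid assignment using 4 colors: A=4, B=4, C=2, D=3, E=3, F=2, G=1, H=3, I=4.
That is already a proper 4-coloring.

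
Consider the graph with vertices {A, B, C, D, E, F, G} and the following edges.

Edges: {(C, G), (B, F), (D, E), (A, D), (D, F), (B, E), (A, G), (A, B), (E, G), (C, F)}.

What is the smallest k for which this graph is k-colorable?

3

The cycle B-F-C-G-E-B has odd length 5, so it cannot be 2-colored; at least 3 colors are needed.
3 colors suffice: color red → {B, D, G}; color blue → {A, E, F}; color green → {C}. Each edge has distinct colors on its endpoints.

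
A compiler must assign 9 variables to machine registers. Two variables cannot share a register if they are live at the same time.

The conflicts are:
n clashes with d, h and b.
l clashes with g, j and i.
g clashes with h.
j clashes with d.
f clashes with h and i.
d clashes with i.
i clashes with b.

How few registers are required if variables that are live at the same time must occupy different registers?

The cycle f-h-g-l-i-f has odd length 5, so it cannot be 2-colored; at least 3 registers are needed.
A valid assignment using 3 registers: n=3, l=2, g=3, j=1, f=2, d=2, h=1, i=1, b=2. No two conflicting variables share a register.

3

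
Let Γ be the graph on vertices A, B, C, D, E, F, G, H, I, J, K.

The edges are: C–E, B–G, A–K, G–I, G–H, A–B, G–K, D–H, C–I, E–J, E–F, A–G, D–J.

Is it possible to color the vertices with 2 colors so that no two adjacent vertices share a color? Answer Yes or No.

No

A, G, K are mutually adjacent, so at least 3 colors are needed.
So 2 colors are not enough.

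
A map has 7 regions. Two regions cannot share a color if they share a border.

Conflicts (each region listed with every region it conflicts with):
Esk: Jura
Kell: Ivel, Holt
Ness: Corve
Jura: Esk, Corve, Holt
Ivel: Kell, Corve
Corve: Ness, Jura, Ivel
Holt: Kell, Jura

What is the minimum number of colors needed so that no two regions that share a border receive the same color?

3

The cycle Kell-Holt-Jura-Corve-Ivel-Kell has odd length 5, so it cannot be 2-colored; at least 3 colors are needed.
3 colors suffice: Esk=2, Kell=1, Ness=1, Jura=1, Ivel=3, Corve=2, Holt=2. Every pair that conflicts lands in different colors.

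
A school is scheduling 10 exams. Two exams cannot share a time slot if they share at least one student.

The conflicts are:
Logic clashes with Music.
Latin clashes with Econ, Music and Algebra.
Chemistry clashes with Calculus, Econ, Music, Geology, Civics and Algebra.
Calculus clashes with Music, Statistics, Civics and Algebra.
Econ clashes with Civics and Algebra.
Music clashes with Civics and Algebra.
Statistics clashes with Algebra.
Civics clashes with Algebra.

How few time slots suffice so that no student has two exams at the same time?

5

Chemistry, Calculus, Music, Civics, Algebra are mutually in conflict, so at least 5 time slots are needed.
Using 5 time slots: Logic=1, Latin=2, Chemistry=2, Calculus=4, Econ=3, Music=3, Statistics=2, Geology=1, Civics=5, Algebra=1. Each listed conflict is separated.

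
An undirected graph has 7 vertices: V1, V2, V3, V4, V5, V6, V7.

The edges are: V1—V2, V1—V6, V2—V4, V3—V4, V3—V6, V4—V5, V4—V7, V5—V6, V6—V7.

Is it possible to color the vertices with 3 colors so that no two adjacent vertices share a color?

Yes

The chromatic number is 3. The cycle V1-V6-V3-V4-V2-V1 has odd length 5, so it cannot be 2-colored; at least 3 colors are needed.
One proper 3-coloring: V1=3, V2=2, V3=2, V4=1, V5=2, V6=1, V7=2.
That is already a proper 3-coloring.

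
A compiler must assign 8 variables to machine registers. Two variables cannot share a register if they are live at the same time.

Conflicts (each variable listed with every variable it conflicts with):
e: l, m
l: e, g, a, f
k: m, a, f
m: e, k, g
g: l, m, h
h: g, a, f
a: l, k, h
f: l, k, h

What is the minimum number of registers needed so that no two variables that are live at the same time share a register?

The cycle h-g-m-k-a-h has odd length 5, so it cannot be 2-colored; at least 3 registers are needed.
3 registers suffice: register 1 → {l, m, h}; register 2 → {e, g, a, f}; register 3 → {k}. Each listed conflict is separated.

3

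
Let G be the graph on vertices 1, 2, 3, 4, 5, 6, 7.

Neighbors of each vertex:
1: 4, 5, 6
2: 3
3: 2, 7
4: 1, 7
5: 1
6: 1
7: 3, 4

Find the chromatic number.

2

3 and 7 are adjacent, so at least 2 colors are needed.
2 colors suffice: color red → {1, 2, 7}; color blue → {3, 4, 5, 6}. No two adjacent vertices share a color.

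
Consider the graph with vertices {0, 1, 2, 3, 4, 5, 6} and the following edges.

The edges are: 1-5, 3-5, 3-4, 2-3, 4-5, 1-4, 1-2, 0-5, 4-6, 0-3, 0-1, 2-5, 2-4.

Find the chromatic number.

1, 2, 4, 5 are mutually adjacent (a clique of size 4), so at least 4 colors are needed.
4 colors suffice: color a → {0, 4}; color b → {5, 6}; color c → {1, 3}; color d → {2}. Every edge joins two different colors.

4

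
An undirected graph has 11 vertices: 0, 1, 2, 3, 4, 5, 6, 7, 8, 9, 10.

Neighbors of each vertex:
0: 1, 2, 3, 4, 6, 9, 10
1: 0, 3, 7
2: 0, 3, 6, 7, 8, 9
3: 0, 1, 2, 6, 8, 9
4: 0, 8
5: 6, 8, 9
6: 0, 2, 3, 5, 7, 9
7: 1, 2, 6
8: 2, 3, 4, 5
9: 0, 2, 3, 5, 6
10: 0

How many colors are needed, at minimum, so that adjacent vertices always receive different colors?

5

0, 2, 3, 6, 9 are mutually adjacent (a clique of size 5), so at least 5 colors are needed.
5 colors suffice: 0=red, 1=blue, 2=yellow, 3=green, 4=blue, 5=green, 6=blue, 7=red, 8=red, 9=purple, 10=blue. Every edge joins two different colors.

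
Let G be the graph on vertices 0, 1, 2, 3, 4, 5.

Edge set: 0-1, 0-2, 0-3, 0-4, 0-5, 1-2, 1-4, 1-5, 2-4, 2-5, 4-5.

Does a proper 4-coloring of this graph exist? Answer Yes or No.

0, 1, 2, 4, 5 are pairwise adjacent (a clique of size 5), so at least 5 colors are needed.
So 4 colors are not enough.

No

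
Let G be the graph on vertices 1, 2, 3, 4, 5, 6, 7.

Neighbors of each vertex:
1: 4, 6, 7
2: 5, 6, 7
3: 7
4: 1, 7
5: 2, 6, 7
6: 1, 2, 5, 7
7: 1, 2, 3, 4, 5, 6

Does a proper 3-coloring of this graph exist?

No

2, 5, 6, 7 form a clique, so at least 4 colors are needed.
So 3 colors are not enough.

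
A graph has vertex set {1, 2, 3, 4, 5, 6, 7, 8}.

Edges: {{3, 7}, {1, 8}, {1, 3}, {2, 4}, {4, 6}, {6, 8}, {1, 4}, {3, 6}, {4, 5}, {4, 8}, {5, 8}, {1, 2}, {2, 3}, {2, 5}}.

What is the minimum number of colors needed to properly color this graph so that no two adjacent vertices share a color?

3

1, 4, 8 are pairwise adjacent, so at least 3 colors are needed.
3 colors suffice: 1=green, 2=blue, 3=red, 4=red, 5=green, 6=green, 7=blue, 8=blue. Each edge has distinct colors on its endpoints.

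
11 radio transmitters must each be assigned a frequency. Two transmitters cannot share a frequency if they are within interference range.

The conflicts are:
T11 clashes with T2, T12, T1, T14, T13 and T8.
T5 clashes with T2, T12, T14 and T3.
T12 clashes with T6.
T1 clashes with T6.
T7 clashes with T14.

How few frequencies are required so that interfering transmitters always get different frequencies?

2

T7 and T14 conflict, so at least 2 frequencies are needed.
2 frequencies suffice: frequency 1 → {T11, T5, T7, T6}; frequency 2 → {T2, T12, T1, T14, T13, T3, T8}. No two conflicting transmitters share a frequency.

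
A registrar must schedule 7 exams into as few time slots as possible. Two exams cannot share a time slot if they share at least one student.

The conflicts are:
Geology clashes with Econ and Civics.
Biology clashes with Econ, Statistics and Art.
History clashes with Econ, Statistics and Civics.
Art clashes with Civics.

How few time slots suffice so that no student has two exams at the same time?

The cycle Biology-Statistics-History-Civics-Art-Biology has odd length 5, so it cannot be 2-colored; at least 3 time slots are needed.
A valid assignment using 3 time slots: Geology=1, Biology=1, History=1, Econ=2, Statistics=2, Art=3, Civics=2. Each listed conflict is separated.

3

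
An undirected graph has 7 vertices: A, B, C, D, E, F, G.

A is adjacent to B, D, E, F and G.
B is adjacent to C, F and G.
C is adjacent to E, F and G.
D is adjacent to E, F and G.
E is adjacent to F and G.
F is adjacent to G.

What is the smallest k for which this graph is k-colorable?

5

A, D, E, F, G are pairwise adjacent (a clique of size 5), so at least 5 colors are needed.
5 colors suffice: color red → {G}; color blue → {F}; color green → {A, C}; color yellow → {B, E}; color purple → {D}. Each edge has distinct colors on its endpoints.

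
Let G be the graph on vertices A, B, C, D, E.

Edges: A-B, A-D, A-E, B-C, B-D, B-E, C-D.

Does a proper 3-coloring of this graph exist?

The chromatic number is 3. A, B, E are pairwise adjacent, so at least 3 colors are needed.
3 colors suffice: color red → {B}; color blue → {D, E}; color green → {A, C}.
That is already a proper 3-coloring.

Yes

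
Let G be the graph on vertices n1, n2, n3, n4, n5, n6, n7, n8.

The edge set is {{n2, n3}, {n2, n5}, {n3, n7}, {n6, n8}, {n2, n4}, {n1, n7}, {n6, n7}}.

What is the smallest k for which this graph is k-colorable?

n3 and n7 are adjacent, so at least 2 colors are needed.
2 colors suffice: color R → {n2, n7, n8}; color B → {n1, n3, n4, n5, n6}. Every edge joins two different colors.

2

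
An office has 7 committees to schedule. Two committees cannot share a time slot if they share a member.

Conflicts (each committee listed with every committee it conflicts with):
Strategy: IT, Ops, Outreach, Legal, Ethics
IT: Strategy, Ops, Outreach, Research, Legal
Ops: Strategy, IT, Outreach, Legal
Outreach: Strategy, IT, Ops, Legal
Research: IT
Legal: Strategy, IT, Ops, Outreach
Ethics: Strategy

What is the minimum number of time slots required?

Strategy, IT, Ops, Outreach, Legal are mutually in conflict, so at least 5 time slots are needed.
5 time slots suffice: Strategy=2, IT=1, Ops=3, Outreach=5, Research=2, Legal=4, Ethics=1. Every pair that conflicts lands in different time slots.

5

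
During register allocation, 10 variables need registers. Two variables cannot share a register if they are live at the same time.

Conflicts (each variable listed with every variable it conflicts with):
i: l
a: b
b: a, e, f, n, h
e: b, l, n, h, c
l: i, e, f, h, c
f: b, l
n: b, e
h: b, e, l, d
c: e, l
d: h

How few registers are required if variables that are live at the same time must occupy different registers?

3

b, e, h pairwise conflict, so at least 3 registers are needed.
3 registers suffice: i=1, a=1, b=2, e=1, l=2, f=1, n=3, h=3, c=3, d=1. Each listed conflict is separated.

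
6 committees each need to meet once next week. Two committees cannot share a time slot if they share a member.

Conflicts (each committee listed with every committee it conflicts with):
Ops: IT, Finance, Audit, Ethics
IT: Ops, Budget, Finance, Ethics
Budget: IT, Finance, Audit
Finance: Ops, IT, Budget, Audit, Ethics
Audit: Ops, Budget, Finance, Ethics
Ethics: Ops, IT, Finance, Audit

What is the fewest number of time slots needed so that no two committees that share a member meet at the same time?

Ops, Finance, Audit, Ethics all conflict with each other, so at least 4 time slots are needed.
4 time slots suffice: time slot 1 → {Finance}; time slot 2 → {IT, Audit}; time slot 3 → {Budget, Ethics}; time slot 4 → {Ops}. Every pair that conflicts lands in different time slots.

4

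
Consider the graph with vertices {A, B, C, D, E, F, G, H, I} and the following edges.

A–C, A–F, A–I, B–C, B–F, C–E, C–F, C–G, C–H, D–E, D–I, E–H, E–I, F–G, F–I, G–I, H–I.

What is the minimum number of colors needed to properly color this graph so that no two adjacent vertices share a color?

D, E, I are mutually adjacent, so at least 3 colors are needed.
3 colors suffice: A=3, B=3, C=1, D=3, E=2, F=2, G=3, H=3, I=1. Each edge has distinct colors on its endpoints.

3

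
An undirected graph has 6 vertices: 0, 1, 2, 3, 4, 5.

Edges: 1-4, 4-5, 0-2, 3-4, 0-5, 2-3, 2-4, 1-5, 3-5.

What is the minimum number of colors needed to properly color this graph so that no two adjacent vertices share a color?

3, 4, 5 are mutually adjacent, so at least 3 colors are needed.
3 colors suffice: 0=blue, 1=green, 2=red, 3=green, 4=blue, 5=red. Every edge joins two different colors.

3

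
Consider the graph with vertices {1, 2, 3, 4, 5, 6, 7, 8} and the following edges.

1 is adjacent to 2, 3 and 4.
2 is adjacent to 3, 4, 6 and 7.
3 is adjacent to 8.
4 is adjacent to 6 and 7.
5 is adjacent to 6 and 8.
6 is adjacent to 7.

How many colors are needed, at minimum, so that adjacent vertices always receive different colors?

4

2, 4, 6, 7 are pairwise adjacent (a clique of size 4), so at least 4 colors are needed.
4 colors suffice: 1=green, 2=red, 3=blue, 4=blue, 5=blue, 6=green, 7=yellow, 8=red. Each edge has distinct colors on its endpoints.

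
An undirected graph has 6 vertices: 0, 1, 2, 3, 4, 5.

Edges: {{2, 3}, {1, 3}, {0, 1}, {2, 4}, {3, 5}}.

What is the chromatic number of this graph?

3 and 5 are adjacent, so at least 2 colors are needed.
2 colors suffice: color red → {0, 3, 4}; color blue → {1, 2, 5}. Each edge has distinct colors on its endpoints.

2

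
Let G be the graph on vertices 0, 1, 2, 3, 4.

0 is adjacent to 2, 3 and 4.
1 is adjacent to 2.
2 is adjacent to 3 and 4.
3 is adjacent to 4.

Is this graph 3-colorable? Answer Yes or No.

0, 2, 3, 4 form a clique, so at least 4 colors are needed.
So 3 colors are not enough.

No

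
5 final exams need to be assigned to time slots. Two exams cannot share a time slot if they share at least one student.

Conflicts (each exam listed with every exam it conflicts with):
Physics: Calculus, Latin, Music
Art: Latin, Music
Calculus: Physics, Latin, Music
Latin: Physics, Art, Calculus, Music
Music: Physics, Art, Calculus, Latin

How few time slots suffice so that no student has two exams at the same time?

Physics, Calculus, Latin, Music are mutually in conflict, so at least 4 time slots are needed.
4 time slots suffice: time slot 1 → {Music}; time slot 2 → {Latin}; time slot 3 → {Physics, Art}; time slot 4 → {Calculus}. Each listed conflict is separated.

4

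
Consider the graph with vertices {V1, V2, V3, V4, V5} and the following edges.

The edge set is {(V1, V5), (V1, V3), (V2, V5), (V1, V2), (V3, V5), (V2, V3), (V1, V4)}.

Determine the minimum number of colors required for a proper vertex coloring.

V1, V2, V3, V5 form a clique, so at least 4 colors are needed.
4 colors suffice: V1=1, V2=4, V3=3, V4=2, V5=2. Every edge joins two different colors.

4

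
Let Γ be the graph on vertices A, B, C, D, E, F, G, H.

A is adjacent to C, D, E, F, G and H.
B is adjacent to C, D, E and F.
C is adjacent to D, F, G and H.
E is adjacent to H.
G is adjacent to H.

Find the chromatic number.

A, C, G, H are pairwise adjacent (a clique of size 4), so at least 4 colors are needed.
4 colors suffice: color 1 → {A, B}; color 2 → {C, E}; color 3 → {D, F, H}; color 4 → {G}. No two adjacent vertices share a color.

4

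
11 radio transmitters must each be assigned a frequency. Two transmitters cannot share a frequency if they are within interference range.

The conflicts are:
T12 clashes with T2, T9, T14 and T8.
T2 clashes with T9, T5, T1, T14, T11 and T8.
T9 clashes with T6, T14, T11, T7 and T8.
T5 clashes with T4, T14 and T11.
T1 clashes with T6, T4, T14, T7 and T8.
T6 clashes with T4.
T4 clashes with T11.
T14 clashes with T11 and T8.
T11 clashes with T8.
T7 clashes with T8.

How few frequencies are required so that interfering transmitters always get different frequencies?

T12, T2, T9, T14, T8 are mutually in conflict, so at least 5 frequencies are needed.
5 frequencies suffice: frequency 1 → {T5, T6, T8}; frequency 2 → {T4, T14, T7}; frequency 3 → {T9, T1}; frequency 4 → {T2}; frequency 5 → {T12, T11}. Every pair that conflicts lands in different frequencies.

5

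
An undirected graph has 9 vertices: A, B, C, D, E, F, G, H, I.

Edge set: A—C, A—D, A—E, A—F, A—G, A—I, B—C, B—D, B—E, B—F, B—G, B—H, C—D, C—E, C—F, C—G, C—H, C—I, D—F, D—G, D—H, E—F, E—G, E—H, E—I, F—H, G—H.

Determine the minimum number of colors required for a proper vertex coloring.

B, C, E, G, H form a clique, so at least 5 colors are needed.
5 colors suffice: color red → {C}; color blue → {D, E}; color green → {F, G, I}; color yellow → {A, B}; color purple → {H}. No two adjacent vertices share a color.

5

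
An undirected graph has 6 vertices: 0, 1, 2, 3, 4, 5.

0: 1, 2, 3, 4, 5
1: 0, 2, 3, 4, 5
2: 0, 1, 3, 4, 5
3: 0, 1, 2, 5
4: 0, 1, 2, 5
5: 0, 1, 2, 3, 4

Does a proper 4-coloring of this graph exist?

0, 1, 2, 4, 5 form a clique, so at least 5 colors are needed.
So 4 colors are not enough.

No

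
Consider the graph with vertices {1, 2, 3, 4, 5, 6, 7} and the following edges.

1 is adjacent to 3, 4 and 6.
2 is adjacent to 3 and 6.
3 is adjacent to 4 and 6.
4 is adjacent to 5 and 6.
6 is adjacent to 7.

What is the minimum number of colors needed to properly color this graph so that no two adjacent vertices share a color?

1, 3, 4, 6 are mutually adjacent (a clique of size 4), so at least 4 colors are needed.
4 colors suffice: color red → {5, 6}; color blue → {3, 7}; color green → {2, 4}; color yellow → {1}. Every edge joins two different colors.

4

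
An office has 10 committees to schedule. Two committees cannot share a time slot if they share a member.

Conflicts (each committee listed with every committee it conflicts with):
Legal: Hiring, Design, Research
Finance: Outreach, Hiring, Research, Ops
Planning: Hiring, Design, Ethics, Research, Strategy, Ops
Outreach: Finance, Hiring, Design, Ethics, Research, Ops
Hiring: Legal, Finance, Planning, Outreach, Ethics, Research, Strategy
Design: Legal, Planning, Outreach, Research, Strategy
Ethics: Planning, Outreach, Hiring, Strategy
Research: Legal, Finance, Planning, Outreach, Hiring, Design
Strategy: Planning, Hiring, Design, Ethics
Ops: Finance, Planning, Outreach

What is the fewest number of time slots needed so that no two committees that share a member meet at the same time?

Finance, Outreach, Hiring, Research are mutually in conflict, so at least 4 time slots are needed.
4 time slots suffice: time slot 1 → {Hiring, Design, Ops}; time slot 2 → {Research, Strategy}; time slot 3 → {Legal, Planning, Outreach}; time slot 4 → {Finance, Ethics}. Each listed conflict is separated.

4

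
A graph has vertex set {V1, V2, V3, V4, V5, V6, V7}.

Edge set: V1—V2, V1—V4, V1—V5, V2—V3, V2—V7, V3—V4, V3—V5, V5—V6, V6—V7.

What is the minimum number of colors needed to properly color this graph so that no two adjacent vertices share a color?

The cycle V1-V2-V7-V6-V5-V1 has odd length 5, so it cannot be 2-colored; at least 3 colors are needed.
One proper 3-coloring: V1=1, V2=2, V3=1, V4=2, V5=2, V6=3, V7=1. No two adjacent vertices share a color.

3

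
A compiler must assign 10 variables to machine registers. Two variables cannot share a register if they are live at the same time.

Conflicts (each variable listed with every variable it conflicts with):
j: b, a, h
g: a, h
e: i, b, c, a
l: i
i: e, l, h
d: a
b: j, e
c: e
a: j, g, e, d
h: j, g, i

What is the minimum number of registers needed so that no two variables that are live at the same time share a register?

The cycle j-b-e-i-h-j has odd length 5, so it cannot be 2-colored; at least 3 registers are needed.
Using 3 registers: j=3, g=3, e=1, l=1, i=2, d=1, b=2, c=2, a=2, h=1. Every pair that conflicts lands in different registers.

3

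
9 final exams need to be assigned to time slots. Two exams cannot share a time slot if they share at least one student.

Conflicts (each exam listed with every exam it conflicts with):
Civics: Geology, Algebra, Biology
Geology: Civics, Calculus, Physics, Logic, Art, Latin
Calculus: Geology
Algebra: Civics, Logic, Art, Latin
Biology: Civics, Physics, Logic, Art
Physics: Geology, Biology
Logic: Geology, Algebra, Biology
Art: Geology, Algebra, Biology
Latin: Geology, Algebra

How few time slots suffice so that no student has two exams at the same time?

Geology and Physics conflict, so at least 2 time slots are needed.
2 time slots suffice: time slot 1 → {Geology, Algebra, Biology}; time slot 2 → {Civics, Calculus, Physics, Logic, Art, Latin}. Each listed conflict is separated.

2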